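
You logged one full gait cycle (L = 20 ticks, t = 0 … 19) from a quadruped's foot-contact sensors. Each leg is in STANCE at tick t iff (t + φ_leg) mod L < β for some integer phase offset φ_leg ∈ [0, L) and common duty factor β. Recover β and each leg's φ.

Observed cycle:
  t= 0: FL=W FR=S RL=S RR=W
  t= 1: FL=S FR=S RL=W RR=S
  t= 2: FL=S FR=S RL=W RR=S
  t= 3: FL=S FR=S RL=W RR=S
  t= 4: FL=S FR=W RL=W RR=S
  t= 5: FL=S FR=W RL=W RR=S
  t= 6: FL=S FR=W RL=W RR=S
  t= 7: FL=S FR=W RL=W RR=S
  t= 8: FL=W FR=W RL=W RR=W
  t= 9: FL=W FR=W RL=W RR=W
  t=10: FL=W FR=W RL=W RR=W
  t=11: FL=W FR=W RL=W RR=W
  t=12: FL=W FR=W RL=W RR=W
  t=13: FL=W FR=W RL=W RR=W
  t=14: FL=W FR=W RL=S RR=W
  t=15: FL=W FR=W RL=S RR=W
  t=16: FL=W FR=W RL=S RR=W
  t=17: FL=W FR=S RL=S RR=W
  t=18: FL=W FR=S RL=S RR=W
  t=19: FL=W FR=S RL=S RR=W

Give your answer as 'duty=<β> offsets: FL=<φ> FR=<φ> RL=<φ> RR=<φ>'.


duty=7 offsets: FL=19 FR=3 RL=6 RR=19

duty β = stance ticks per leg = 7
FL: stance ticks = 7; W→S at t=1 → φ=19
FR: stance ticks = 7; W→S at t=17 → φ=3
RL: stance ticks = 7; W→S at t=14 → φ=6
RR: stance ticks = 7; W→S at t=1 → φ=19


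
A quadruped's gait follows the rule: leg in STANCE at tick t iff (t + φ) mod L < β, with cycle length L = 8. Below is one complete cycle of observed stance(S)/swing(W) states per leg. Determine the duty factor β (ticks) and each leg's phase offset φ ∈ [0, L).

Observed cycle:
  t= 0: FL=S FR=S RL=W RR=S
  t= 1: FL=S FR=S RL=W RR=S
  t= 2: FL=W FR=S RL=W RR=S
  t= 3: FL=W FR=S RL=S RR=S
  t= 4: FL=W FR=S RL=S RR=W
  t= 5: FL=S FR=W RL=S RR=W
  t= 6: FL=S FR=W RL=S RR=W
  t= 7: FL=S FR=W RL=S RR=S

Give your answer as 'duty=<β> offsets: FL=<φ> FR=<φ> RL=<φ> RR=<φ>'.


duty=5 offsets: FL=3 FR=0 RL=5 RR=1

duty β = stance ticks per leg = 5
FL: stance ticks = 5; W→S at t=5 → φ=3
FR: stance ticks = 5; W→S at t=0 → φ=0
RL: stance ticks = 5; W→S at t=3 → φ=5
RR: stance ticks = 5; W→S at t=7 → φ=1


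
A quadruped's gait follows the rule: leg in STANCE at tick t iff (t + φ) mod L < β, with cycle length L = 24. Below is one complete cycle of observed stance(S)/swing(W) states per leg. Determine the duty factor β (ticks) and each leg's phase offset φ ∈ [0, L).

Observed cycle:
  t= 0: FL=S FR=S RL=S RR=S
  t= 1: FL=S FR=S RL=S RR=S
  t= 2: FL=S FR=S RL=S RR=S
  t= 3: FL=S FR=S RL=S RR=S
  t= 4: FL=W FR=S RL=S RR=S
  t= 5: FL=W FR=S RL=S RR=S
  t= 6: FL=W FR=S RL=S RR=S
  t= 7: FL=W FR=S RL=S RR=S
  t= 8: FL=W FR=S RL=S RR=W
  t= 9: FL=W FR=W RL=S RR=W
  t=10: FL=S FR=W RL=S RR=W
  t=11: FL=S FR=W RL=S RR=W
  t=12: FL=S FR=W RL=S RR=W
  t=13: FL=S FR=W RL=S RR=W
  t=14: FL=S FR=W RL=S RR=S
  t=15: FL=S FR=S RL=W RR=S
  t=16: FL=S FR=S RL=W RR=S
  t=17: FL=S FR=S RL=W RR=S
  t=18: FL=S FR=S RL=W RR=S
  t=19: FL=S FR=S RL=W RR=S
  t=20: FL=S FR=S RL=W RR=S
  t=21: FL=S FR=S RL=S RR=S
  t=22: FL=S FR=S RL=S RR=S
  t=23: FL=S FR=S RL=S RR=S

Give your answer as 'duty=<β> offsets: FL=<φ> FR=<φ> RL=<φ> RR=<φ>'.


duty β = stance ticks per leg = 18
FL: stance ticks = 18; W→S at t=10 → φ=14
FR: stance ticks = 18; W→S at t=15 → φ=9
RL: stance ticks = 18; W→S at t=21 → φ=3
RR: stance ticks = 18; W→S at t=14 → φ=10

duty=18 offsets: FL=14 FR=9 RL=3 RR=10


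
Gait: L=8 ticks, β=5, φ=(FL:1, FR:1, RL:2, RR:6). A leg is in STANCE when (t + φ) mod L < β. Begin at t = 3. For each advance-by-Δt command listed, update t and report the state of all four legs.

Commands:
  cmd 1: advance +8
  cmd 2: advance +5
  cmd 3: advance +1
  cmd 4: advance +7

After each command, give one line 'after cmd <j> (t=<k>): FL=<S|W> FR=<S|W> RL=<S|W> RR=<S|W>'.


start t=3: FL=S FR=S RL=W RR=S
cmd 1: advance +8 → t=11, phase=(4,4,5,1) → FL=S FR=S RL=W RR=S
cmd 2: advance +5 → t=16, phase=(1,1,2,6) → FL=S FR=S RL=S RR=W
cmd 3: advance +1 → t=17, phase=(2,2,3,7) → FL=S FR=S RL=S RR=W
cmd 4: advance +7 → t=24, phase=(1,1,2,6) → FL=S FR=S RL=S RR=W

after cmd 1 (t=11): FL=S FR=S RL=W RR=S
after cmd 2 (t=16): FL=S FR=S RL=S RR=W
after cmd 3 (t=17): FL=S FR=S RL=S RR=W
after cmd 4 (t=24): FL=S FR=S RL=S RR=W


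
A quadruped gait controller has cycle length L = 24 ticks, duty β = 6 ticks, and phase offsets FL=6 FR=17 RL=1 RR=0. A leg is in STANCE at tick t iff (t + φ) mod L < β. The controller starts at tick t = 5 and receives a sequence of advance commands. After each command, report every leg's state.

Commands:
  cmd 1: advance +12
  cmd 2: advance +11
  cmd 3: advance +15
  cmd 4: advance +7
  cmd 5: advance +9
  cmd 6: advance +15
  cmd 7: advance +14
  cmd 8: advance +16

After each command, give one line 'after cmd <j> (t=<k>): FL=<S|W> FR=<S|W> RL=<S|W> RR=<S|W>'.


after cmd 1 (t=17): FL=W FR=W RL=W RR=W
after cmd 2 (t=28): FL=W FR=W RL=S RR=S
after cmd 3 (t=43): FL=S FR=W RL=W RR=W
after cmd 4 (t=50): FL=W FR=W RL=S RR=S
after cmd 5 (t=59): FL=W FR=S RL=W RR=W
after cmd 6 (t=74): FL=W FR=W RL=S RR=S
after cmd 7 (t=88): FL=W FR=W RL=W RR=W
after cmd 8 (t=104): FL=W FR=S RL=W RR=W

start t=5: FL=W FR=W RL=W RR=S
cmd 1: advance +12 → t=17, phase=(23,10,18,17) → FL=W FR=W RL=W RR=W
cmd 2: advance +11 → t=28, phase=(10,21,5,4) → FL=W FR=W RL=S RR=S
cmd 3: advance +15 → t=43, phase=(1,12,20,19) → FL=S FR=W RL=W RR=W
cmd 4: advance +7 → t=50, phase=(8,19,3,2) → FL=W FR=W RL=S RR=S
cmd 5: advance +9 → t=59, phase=(17,4,12,11) → FL=W FR=S RL=W RR=W
cmd 6: advance +15 → t=74, phase=(8,19,3,2) → FL=W FR=W RL=S RR=S
cmd 7: advance +14 → t=88, phase=(22,9,17,16) → FL=W FR=W RL=W RR=W
cmd 8: advance +16 → t=104, phase=(14,1,9,8) → FL=W FR=S RL=W RR=W


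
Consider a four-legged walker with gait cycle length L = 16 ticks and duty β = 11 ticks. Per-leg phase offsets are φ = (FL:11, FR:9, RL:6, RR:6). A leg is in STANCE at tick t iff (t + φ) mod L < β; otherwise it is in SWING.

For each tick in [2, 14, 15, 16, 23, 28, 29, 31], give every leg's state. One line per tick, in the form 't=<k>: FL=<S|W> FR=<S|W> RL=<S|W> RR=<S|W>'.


t=2: FL=W FR=W RL=S RR=S
t=14: FL=S FR=S RL=S RR=S
t=15: FL=S FR=S RL=S RR=S
t=16: FL=W FR=S RL=S RR=S
t=23: FL=S FR=S RL=W RR=W
t=28: FL=S FR=S RL=S RR=S
t=29: FL=S FR=S RL=S RR=S
t=31: FL=S FR=S RL=S RR=S

t=2: phase=(13,11,8,8) vs β=11 → FL=W FR=W RL=S RR=S
t=14: phase=(9,7,4,4) vs β=11 → FL=S FR=S RL=S RR=S
t=15: phase=(10,8,5,5) vs β=11 → FL=S FR=S RL=S RR=S
t=16: phase=(11,9,6,6) vs β=11 → FL=W FR=S RL=S RR=S
t=23: phase=(2,0,13,13) vs β=11 → FL=S FR=S RL=W RR=W
t=28: phase=(7,5,2,2) vs β=11 → FL=S FR=S RL=S RR=S
t=29: phase=(8,6,3,3) vs β=11 → FL=S FR=S RL=S RR=S
t=31: phase=(10,8,5,5) vs β=11 → FL=S FR=S RL=S RR=S


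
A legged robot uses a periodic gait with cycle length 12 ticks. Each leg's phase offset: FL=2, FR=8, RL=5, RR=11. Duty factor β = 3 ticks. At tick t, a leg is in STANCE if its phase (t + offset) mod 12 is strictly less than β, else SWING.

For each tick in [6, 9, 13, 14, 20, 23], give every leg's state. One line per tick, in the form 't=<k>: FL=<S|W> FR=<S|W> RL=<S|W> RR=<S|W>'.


t=6: FL=W FR=S RL=W RR=W
t=9: FL=W FR=W RL=S RR=W
t=13: FL=W FR=W RL=W RR=S
t=14: FL=W FR=W RL=W RR=S
t=20: FL=W FR=W RL=S RR=W
t=23: FL=S FR=W RL=W RR=W

t=6: phase=(8,2,11,5) vs β=3 → FL=W FR=S RL=W RR=W
t=9: phase=(11,5,2,8) vs β=3 → FL=W FR=W RL=S RR=W
t=13: phase=(3,9,6,0) vs β=3 → FL=W FR=W RL=W RR=S
t=14: phase=(4,10,7,1) vs β=3 → FL=W FR=W RL=W RR=S
t=20: phase=(10,4,1,7) vs β=3 → FL=W FR=W RL=S RR=W
t=23: phase=(1,7,4,10) vs β=3 → FL=S FR=W RL=W RR=W


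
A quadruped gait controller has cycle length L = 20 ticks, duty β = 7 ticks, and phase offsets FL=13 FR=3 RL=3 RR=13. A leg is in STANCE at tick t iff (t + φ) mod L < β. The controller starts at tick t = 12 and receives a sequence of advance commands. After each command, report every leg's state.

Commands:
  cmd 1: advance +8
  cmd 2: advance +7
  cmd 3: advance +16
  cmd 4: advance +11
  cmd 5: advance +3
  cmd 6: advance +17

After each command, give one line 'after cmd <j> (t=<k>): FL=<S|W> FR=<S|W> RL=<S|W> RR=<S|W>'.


after cmd 1 (t=20): FL=W FR=S RL=S RR=W
after cmd 2 (t=27): FL=S FR=W RL=W RR=S
after cmd 3 (t=43): FL=W FR=S RL=S RR=W
after cmd 4 (t=54): FL=W FR=W RL=W RR=W
after cmd 5 (t=57): FL=W FR=S RL=S RR=W
after cmd 6 (t=74): FL=W FR=W RL=W RR=W

start t=12: FL=S FR=W RL=W RR=S
cmd 1: advance +8 → t=20, phase=(13,3,3,13) → FL=W FR=S RL=S RR=W
cmd 2: advance +7 → t=27, phase=(0,10,10,0) → FL=S FR=W RL=W RR=S
cmd 3: advance +16 → t=43, phase=(16,6,6,16) → FL=W FR=S RL=S RR=W
cmd 4: advance +11 → t=54, phase=(7,17,17,7) → FL=W FR=W RL=W RR=W
cmd 5: advance +3 → t=57, phase=(10,0,0,10) → FL=W FR=S RL=S RR=W
cmd 6: advance +17 → t=74, phase=(7,17,17,7) → FL=W FR=W RL=W RR=W


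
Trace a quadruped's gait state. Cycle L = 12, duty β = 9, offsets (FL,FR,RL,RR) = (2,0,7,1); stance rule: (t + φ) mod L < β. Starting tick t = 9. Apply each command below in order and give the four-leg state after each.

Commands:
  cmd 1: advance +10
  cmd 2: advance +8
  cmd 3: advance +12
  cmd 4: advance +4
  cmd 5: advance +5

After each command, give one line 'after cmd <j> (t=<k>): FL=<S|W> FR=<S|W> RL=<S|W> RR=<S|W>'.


after cmd 1 (t=19): FL=W FR=S RL=S RR=S
after cmd 2 (t=27): FL=S FR=S RL=W RR=S
after cmd 3 (t=39): FL=S FR=S RL=W RR=S
after cmd 4 (t=43): FL=W FR=S RL=S RR=S
after cmd 5 (t=48): FL=S FR=S RL=S RR=S

start t=9: FL=W FR=W RL=S RR=W
cmd 1: advance +10 → t=19, phase=(9,7,2,8) → FL=W FR=S RL=S RR=S
cmd 2: advance +8 → t=27, phase=(5,3,10,4) → FL=S FR=S RL=W RR=S
cmd 3: advance +12 → t=39, phase=(5,3,10,4) → FL=S FR=S RL=W RR=S
cmd 4: advance +4 → t=43, phase=(9,7,2,8) → FL=W FR=S RL=S RR=S
cmd 5: advance +5 → t=48, phase=(2,0,7,1) → FL=S FR=S RL=S RR=S


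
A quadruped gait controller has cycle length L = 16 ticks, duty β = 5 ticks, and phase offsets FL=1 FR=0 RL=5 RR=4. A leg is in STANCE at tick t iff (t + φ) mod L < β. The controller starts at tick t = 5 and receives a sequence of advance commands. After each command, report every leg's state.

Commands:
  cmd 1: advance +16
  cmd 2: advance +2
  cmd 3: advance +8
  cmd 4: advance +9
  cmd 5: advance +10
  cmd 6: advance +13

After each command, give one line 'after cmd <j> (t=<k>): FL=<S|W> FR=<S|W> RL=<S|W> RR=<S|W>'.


start t=5: FL=W FR=W RL=W RR=W
cmd 1: advance +16 → t=21, phase=(6,5,10,9) → FL=W FR=W RL=W RR=W
cmd 2: advance +2 → t=23, phase=(8,7,12,11) → FL=W FR=W RL=W RR=W
cmd 3: advance +8 → t=31, phase=(0,15,4,3) → FL=S FR=W RL=S RR=S
cmd 4: advance +9 → t=40, phase=(9,8,13,12) → FL=W FR=W RL=W RR=W
cmd 5: advance +10 → t=50, phase=(3,2,7,6) → FL=S FR=S RL=W RR=W
cmd 6: advance +13 → t=63, phase=(0,15,4,3) → FL=S FR=W RL=S RR=S

after cmd 1 (t=21): FL=W FR=W RL=W RR=W
after cmd 2 (t=23): FL=W FR=W RL=W RR=W
after cmd 3 (t=31): FL=S FR=W RL=S RR=S
after cmd 4 (t=40): FL=W FR=W RL=W RR=W
after cmd 5 (t=50): FL=S FR=S RL=W RR=W
after cmd 6 (t=63): FL=S FR=W RL=S RR=S


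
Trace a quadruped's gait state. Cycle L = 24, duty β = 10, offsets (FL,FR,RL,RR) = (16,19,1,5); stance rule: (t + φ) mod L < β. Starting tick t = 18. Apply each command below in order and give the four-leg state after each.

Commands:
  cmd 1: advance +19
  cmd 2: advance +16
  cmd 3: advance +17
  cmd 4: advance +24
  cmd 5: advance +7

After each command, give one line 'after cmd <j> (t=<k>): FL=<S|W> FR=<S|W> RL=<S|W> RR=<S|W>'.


after cmd 1 (t=37): FL=S FR=S RL=W RR=W
after cmd 2 (t=53): FL=W FR=S RL=S RR=W
after cmd 3 (t=70): FL=W FR=W RL=W RR=S
after cmd 4 (t=94): FL=W FR=W RL=W RR=S
after cmd 5 (t=101): FL=W FR=S RL=S RR=W

start t=18: FL=W FR=W RL=W RR=W
cmd 1: advance +19 → t=37, phase=(5,8,14,18) → FL=S FR=S RL=W RR=W
cmd 2: advance +16 → t=53, phase=(21,0,6,10) → FL=W FR=S RL=S RR=W
cmd 3: advance +17 → t=70, phase=(14,17,23,3) → FL=W FR=W RL=W RR=S
cmd 4: advance +24 → t=94, phase=(14,17,23,3) → FL=W FR=W RL=W RR=S
cmd 5: advance +7 → t=101, phase=(21,0,6,10) → FL=W FR=S RL=S RR=W


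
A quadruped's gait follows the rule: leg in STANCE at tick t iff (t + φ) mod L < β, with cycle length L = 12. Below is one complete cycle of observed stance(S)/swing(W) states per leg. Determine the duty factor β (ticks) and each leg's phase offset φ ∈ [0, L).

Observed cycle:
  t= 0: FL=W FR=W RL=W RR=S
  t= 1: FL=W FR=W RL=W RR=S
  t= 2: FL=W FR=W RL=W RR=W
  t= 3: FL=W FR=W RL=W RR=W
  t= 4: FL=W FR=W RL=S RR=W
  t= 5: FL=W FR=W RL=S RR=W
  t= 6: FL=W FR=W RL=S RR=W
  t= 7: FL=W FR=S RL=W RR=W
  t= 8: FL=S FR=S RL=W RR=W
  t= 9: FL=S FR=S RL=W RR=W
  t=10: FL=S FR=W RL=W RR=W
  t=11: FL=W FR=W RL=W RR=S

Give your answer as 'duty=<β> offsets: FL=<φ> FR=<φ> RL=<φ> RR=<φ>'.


duty=3 offsets: FL=4 FR=5 RL=8 RR=1

duty β = stance ticks per leg = 3
FL: stance ticks = 3; W→S at t=8 → φ=4
FR: stance ticks = 3; W→S at t=7 → φ=5
RL: stance ticks = 3; W→S at t=4 → φ=8
RR: stance ticks = 3; W→S at t=11 → φ=1


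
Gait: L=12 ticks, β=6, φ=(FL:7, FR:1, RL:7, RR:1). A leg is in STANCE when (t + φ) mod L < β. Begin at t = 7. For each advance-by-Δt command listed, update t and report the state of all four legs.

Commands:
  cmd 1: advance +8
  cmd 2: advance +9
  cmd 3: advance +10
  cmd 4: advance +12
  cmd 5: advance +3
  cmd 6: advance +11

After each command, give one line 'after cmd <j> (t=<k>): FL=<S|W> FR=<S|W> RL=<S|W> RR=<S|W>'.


start t=7: FL=S FR=W RL=S RR=W
cmd 1: advance +8 → t=15, phase=(10,4,10,4) → FL=W FR=S RL=W RR=S
cmd 2: advance +9 → t=24, phase=(7,1,7,1) → FL=W FR=S RL=W RR=S
cmd 3: advance +10 → t=34, phase=(5,11,5,11) → FL=S FR=W RL=S RR=W
cmd 4: advance +12 → t=46, phase=(5,11,5,11) → FL=S FR=W RL=S RR=W
cmd 5: advance +3 → t=49, phase=(8,2,8,2) → FL=W FR=S RL=W RR=S
cmd 6: advance +11 → t=60, phase=(7,1,7,1) → FL=W FR=S RL=W RR=S

after cmd 1 (t=15): FL=W FR=S RL=W RR=S
after cmd 2 (t=24): FL=W FR=S RL=W RR=S
after cmd 3 (t=34): FL=S FR=W RL=S RR=W
after cmd 4 (t=46): FL=S FR=W RL=S RR=W
after cmd 5 (t=49): FL=W FR=S RL=W RR=S
after cmd 6 (t=60): FL=W FR=S RL=W RR=S


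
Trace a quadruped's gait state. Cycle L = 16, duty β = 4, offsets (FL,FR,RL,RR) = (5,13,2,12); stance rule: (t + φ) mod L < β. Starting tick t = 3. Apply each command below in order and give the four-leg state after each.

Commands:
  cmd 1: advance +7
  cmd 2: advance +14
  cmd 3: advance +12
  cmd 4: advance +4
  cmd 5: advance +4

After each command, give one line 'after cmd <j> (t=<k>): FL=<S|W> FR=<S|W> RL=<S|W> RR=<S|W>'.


start t=3: FL=W FR=S RL=W RR=W
cmd 1: advance +7 → t=10, phase=(15,7,12,6) → FL=W FR=W RL=W RR=W
cmd 2: advance +14 → t=24, phase=(13,5,10,4) → FL=W FR=W RL=W RR=W
cmd 3: advance +12 → t=36, phase=(9,1,6,0) → FL=W FR=S RL=W RR=S
cmd 4: advance +4 → t=40, phase=(13,5,10,4) → FL=W FR=W RL=W RR=W
cmd 5: advance +4 → t=44, phase=(1,9,14,8) → FL=S FR=W RL=W RR=W

after cmd 1 (t=10): FL=W FR=W RL=W RR=W
after cmd 2 (t=24): FL=W FR=W RL=W RR=W
after cmd 3 (t=36): FL=W FR=S RL=W RR=S
after cmd 4 (t=40): FL=W FR=W RL=W RR=W
after cmd 5 (t=44): FL=S FR=W RL=W RR=W


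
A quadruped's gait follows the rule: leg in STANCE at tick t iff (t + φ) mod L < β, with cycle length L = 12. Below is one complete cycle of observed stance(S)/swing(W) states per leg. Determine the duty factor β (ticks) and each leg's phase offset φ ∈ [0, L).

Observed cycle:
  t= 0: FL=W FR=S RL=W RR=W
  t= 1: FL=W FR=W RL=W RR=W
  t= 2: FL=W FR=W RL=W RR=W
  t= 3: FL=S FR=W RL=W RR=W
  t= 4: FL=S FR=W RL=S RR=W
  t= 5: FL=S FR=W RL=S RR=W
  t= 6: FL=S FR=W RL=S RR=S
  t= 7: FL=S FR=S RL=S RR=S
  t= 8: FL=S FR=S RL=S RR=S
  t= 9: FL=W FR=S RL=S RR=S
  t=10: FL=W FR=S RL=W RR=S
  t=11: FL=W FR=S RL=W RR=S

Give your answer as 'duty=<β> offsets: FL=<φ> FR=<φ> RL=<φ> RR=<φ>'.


duty=6 offsets: FL=9 FR=5 RL=8 RR=6

duty β = stance ticks per leg = 6
FL: stance ticks = 6; W→S at t=3 → φ=9
FR: stance ticks = 6; W→S at t=7 → φ=5
RL: stance ticks = 6; W→S at t=4 → φ=8
RR: stance ticks = 6; W→S at t=6 → φ=6


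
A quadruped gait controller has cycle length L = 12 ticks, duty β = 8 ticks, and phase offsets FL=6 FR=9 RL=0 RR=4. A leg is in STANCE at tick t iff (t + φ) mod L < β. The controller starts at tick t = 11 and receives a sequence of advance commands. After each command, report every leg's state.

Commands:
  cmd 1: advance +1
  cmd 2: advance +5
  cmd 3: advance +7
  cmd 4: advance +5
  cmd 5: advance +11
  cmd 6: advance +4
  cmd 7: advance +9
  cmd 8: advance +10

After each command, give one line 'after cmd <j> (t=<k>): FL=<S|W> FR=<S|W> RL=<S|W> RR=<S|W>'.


after cmd 1 (t=12): FL=S FR=W RL=S RR=S
after cmd 2 (t=17): FL=W FR=S RL=S RR=W
after cmd 3 (t=24): FL=S FR=W RL=S RR=S
after cmd 4 (t=29): FL=W FR=S RL=S RR=W
after cmd 5 (t=40): FL=W FR=S RL=S RR=W
after cmd 6 (t=44): FL=S FR=S RL=W RR=S
after cmd 7 (t=53): FL=W FR=S RL=S RR=W
after cmd 8 (t=63): FL=W FR=S RL=S RR=S

start t=11: FL=S FR=W RL=W RR=S
cmd 1: advance +1 → t=12, phase=(6,9,0,4) → FL=S FR=W RL=S RR=S
cmd 2: advance +5 → t=17, phase=(11,2,5,9) → FL=W FR=S RL=S RR=W
cmd 3: advance +7 → t=24, phase=(6,9,0,4) → FL=S FR=W RL=S RR=S
cmd 4: advance +5 → t=29, phase=(11,2,5,9) → FL=W FR=S RL=S RR=W
cmd 5: advance +11 → t=40, phase=(10,1,4,8) → FL=W FR=S RL=S RR=W
cmd 6: advance +4 → t=44, phase=(2,5,8,0) → FL=S FR=S RL=W RR=S
cmd 7: advance +9 → t=53, phase=(11,2,5,9) → FL=W FR=S RL=S RR=W
cmd 8: advance +10 → t=63, phase=(9,0,3,7) → FL=W FR=S RL=S RR=S


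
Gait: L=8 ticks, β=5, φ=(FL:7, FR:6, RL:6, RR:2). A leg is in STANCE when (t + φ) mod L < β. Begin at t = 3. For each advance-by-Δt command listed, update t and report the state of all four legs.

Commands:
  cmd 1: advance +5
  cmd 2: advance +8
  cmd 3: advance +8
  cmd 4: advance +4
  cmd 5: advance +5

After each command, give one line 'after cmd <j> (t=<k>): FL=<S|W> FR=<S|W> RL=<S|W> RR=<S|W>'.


after cmd 1 (t=8): FL=W FR=W RL=W RR=S
after cmd 2 (t=16): FL=W FR=W RL=W RR=S
after cmd 3 (t=24): FL=W FR=W RL=W RR=S
after cmd 4 (t=28): FL=S FR=S RL=S RR=W
after cmd 5 (t=33): FL=S FR=W RL=W RR=S

start t=3: FL=S FR=S RL=S RR=W
cmd 1: advance +5 → t=8, phase=(7,6,6,2) → FL=W FR=W RL=W RR=S
cmd 2: advance +8 → t=16, phase=(7,6,6,2) → FL=W FR=W RL=W RR=S
cmd 3: advance +8 → t=24, phase=(7,6,6,2) → FL=W FR=W RL=W RR=S
cmd 4: advance +4 → t=28, phase=(3,2,2,6) → FL=S FR=S RL=S RR=W
cmd 5: advance +5 → t=33, phase=(0,7,7,3) → FL=S FR=W RL=W RR=S


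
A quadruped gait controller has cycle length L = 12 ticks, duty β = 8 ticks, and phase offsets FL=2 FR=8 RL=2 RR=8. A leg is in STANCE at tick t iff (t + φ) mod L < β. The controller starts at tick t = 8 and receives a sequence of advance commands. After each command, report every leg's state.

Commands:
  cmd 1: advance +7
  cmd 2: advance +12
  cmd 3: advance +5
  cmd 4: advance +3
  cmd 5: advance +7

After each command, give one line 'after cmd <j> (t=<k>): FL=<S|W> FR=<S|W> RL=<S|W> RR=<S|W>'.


start t=8: FL=W FR=S RL=W RR=S
cmd 1: advance +7 → t=15, phase=(5,11,5,11) → FL=S FR=W RL=S RR=W
cmd 2: advance +12 → t=27, phase=(5,11,5,11) → FL=S FR=W RL=S RR=W
cmd 3: advance +5 → t=32, phase=(10,4,10,4) → FL=W FR=S RL=W RR=S
cmd 4: advance +3 → t=35, phase=(1,7,1,7) → FL=S FR=S RL=S RR=S
cmd 5: advance +7 → t=42, phase=(8,2,8,2) → FL=W FR=S RL=W RR=S

after cmd 1 (t=15): FL=S FR=W RL=S RR=W
after cmd 2 (t=27): FL=S FR=W RL=S RR=W
after cmd 3 (t=32): FL=W FR=S RL=W RR=S
after cmd 4 (t=35): FL=S FR=S RL=S RR=S
after cmd 5 (t=42): FL=W FR=S RL=W RR=S


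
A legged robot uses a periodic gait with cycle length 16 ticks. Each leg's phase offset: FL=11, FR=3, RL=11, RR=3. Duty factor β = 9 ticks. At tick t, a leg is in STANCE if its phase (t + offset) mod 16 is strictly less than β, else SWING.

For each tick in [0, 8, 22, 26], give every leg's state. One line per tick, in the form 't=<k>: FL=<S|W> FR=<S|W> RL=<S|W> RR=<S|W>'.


t=0: phase=(11,3,11,3) vs β=9 → FL=W FR=S RL=W RR=S
t=8: phase=(3,11,3,11) vs β=9 → FL=S FR=W RL=S RR=W
t=22: phase=(1,9,1,9) vs β=9 → FL=S FR=W RL=S RR=W
t=26: phase=(5,13,5,13) vs β=9 → FL=S FR=W RL=S RR=W

t=0: FL=W FR=S RL=W RR=S
t=8: FL=S FR=W RL=S RR=W
t=22: FL=S FR=W RL=S RR=W
t=26: FL=S FR=W RL=S RR=W


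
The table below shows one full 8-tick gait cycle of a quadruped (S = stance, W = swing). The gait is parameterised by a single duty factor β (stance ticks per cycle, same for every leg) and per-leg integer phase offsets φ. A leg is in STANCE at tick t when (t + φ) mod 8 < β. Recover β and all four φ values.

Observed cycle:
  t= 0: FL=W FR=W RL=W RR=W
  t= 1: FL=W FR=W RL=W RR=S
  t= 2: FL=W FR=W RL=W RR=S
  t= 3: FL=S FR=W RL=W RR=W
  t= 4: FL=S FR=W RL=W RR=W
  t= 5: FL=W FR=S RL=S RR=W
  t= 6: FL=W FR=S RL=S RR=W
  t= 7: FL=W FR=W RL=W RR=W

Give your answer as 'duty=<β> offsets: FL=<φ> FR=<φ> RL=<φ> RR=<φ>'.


duty β = stance ticks per leg = 2
FL: stance ticks = 2; W→S at t=3 → φ=5
FR: stance ticks = 2; W→S at t=5 → φ=3
RL: stance ticks = 2; W→S at t=5 → φ=3
RR: stance ticks = 2; W→S at t=1 → φ=7

duty=2 offsets: FL=5 FR=3 RL=3 RR=7


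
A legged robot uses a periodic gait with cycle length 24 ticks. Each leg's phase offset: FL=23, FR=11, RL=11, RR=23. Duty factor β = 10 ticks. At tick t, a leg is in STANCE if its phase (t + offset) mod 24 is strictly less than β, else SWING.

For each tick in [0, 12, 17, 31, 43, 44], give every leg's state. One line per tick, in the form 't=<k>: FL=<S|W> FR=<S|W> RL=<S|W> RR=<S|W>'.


t=0: FL=W FR=W RL=W RR=W
t=12: FL=W FR=W RL=W RR=W
t=17: FL=W FR=S RL=S RR=W
t=31: FL=S FR=W RL=W RR=S
t=43: FL=W FR=S RL=S RR=W
t=44: FL=W FR=S RL=S RR=W

t=0: phase=(23,11,11,23) vs β=10 → FL=W FR=W RL=W RR=W
t=12: phase=(11,23,23,11) vs β=10 → FL=W FR=W RL=W RR=W
t=17: phase=(16,4,4,16) vs β=10 → FL=W FR=S RL=S RR=W
t=31: phase=(6,18,18,6) vs β=10 → FL=S FR=W RL=W RR=S
t=43: phase=(18,6,6,18) vs β=10 → FL=W FR=S RL=S RR=W
t=44: phase=(19,7,7,19) vs β=10 → FL=W FR=S RL=S RR=W


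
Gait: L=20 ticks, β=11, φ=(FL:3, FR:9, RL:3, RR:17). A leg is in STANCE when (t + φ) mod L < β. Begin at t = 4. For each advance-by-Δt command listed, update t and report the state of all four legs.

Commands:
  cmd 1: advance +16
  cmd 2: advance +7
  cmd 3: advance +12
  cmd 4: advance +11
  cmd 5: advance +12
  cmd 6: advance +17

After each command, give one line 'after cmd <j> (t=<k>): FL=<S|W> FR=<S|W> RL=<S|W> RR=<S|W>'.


after cmd 1 (t=20): FL=S FR=S RL=S RR=W
after cmd 2 (t=27): FL=S FR=W RL=S RR=S
after cmd 3 (t=39): FL=S FR=S RL=S RR=W
after cmd 4 (t=50): FL=W FR=W RL=W RR=S
after cmd 5 (t=62): FL=S FR=W RL=S RR=W
after cmd 6 (t=79): FL=S FR=S RL=S RR=W

start t=4: FL=S FR=W RL=S RR=S
cmd 1: advance +16 → t=20, phase=(3,9,3,17) → FL=S FR=S RL=S RR=W
cmd 2: advance +7 → t=27, phase=(10,16,10,4) → FL=S FR=W RL=S RR=S
cmd 3: advance +12 → t=39, phase=(2,8,2,16) → FL=S FR=S RL=S RR=W
cmd 4: advance +11 → t=50, phase=(13,19,13,7) → FL=W FR=W RL=W RR=S
cmd 5: advance +12 → t=62, phase=(5,11,5,19) → FL=S FR=W RL=S RR=W
cmd 6: advance +17 → t=79, phase=(2,8,2,16) → FL=S FR=S RL=S RR=W


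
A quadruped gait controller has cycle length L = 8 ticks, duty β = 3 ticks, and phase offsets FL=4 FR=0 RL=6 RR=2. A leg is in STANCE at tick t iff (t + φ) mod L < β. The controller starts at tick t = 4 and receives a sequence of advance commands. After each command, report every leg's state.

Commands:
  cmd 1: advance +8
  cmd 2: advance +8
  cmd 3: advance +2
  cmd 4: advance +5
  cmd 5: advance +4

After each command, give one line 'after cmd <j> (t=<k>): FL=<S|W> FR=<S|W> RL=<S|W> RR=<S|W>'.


after cmd 1 (t=12): FL=S FR=W RL=S RR=W
after cmd 2 (t=20): FL=S FR=W RL=S RR=W
after cmd 3 (t=22): FL=S FR=W RL=W RR=S
after cmd 4 (t=27): FL=W FR=W RL=S RR=W
after cmd 5 (t=31): FL=W FR=W RL=W RR=S

start t=4: FL=S FR=W RL=S RR=W
cmd 1: advance +8 → t=12, phase=(0,4,2,6) → FL=S FR=W RL=S RR=W
cmd 2: advance +8 → t=20, phase=(0,4,2,6) → FL=S FR=W RL=S RR=W
cmd 3: advance +2 → t=22, phase=(2,6,4,0) → FL=S FR=W RL=W RR=S
cmd 4: advance +5 → t=27, phase=(7,3,1,5) → FL=W FR=W RL=S RR=W
cmd 5: advance +4 → t=31, phase=(3,7,5,1) → FL=W FR=W RL=W RR=S


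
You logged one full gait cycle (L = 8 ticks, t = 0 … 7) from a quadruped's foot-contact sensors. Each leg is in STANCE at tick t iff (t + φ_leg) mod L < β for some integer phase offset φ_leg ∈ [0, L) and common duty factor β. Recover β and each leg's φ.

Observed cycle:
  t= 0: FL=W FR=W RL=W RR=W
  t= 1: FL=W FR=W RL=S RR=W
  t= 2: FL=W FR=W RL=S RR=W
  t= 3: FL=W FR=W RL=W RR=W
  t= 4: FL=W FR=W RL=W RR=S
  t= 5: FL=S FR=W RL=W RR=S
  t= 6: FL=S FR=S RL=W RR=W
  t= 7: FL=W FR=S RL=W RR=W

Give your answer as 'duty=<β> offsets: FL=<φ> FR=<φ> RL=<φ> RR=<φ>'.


duty=2 offsets: FL=3 FR=2 RL=7 RR=4

duty β = stance ticks per leg = 2
FL: stance ticks = 2; W→S at t=5 → φ=3
FR: stance ticks = 2; W→S at t=6 → φ=2
RL: stance ticks = 2; W→S at t=1 → φ=7
RR: stance ticks = 2; W→S at t=4 → φ=4


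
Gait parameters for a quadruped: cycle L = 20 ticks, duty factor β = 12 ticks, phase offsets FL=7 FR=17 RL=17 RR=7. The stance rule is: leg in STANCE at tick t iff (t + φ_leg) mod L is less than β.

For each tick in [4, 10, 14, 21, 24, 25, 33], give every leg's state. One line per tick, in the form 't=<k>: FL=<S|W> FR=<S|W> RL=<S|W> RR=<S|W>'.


t=4: phase=(11,1,1,11) vs β=12 → FL=S FR=S RL=S RR=S
t=10: phase=(17,7,7,17) vs β=12 → FL=W FR=S RL=S RR=W
t=14: phase=(1,11,11,1) vs β=12 → FL=S FR=S RL=S RR=S
t=21: phase=(8,18,18,8) vs β=12 → FL=S FR=W RL=W RR=S
t=24: phase=(11,1,1,11) vs β=12 → FL=S FR=S RL=S RR=S
t=25: phase=(12,2,2,12) vs β=12 → FL=W FR=S RL=S RR=W
t=33: phase=(0,10,10,0) vs β=12 → FL=S FR=S RL=S RR=S

t=4: FL=S FR=S RL=S RR=S
t=10: FL=W FR=S RL=S RR=W
t=14: FL=S FR=S RL=S RR=S
t=21: FL=S FR=W RL=W RR=S
t=24: FL=S FR=S RL=S RR=S
t=25: FL=W FR=S RL=S RR=W
t=33: FL=S FR=S RL=S RR=S


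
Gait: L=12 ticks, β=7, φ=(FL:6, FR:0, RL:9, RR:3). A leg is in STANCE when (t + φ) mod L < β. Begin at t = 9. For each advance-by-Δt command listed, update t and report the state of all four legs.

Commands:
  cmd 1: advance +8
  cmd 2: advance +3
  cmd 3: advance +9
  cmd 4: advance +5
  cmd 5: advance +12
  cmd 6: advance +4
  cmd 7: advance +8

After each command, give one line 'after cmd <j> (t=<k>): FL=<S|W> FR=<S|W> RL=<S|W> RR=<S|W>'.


after cmd 1 (t=17): FL=W FR=S RL=S RR=W
after cmd 2 (t=20): FL=S FR=W RL=S RR=W
after cmd 3 (t=29): FL=W FR=S RL=S RR=W
after cmd 4 (t=34): FL=S FR=W RL=W RR=S
after cmd 5 (t=46): FL=S FR=W RL=W RR=S
after cmd 6 (t=50): FL=W FR=S RL=W RR=S
after cmd 7 (t=58): FL=S FR=W RL=W RR=S

start t=9: FL=S FR=W RL=S RR=S
cmd 1: advance +8 → t=17, phase=(11,5,2,8) → FL=W FR=S RL=S RR=W
cmd 2: advance +3 → t=20, phase=(2,8,5,11) → FL=S FR=W RL=S RR=W
cmd 3: advance +9 → t=29, phase=(11,5,2,8) → FL=W FR=S RL=S RR=W
cmd 4: advance +5 → t=34, phase=(4,10,7,1) → FL=S FR=W RL=W RR=S
cmd 5: advance +12 → t=46, phase=(4,10,7,1) → FL=S FR=W RL=W RR=S
cmd 6: advance +4 → t=50, phase=(8,2,11,5) → FL=W FR=S RL=W RR=S
cmd 7: advance +8 → t=58, phase=(4,10,7,1) → FL=S FR=W RL=W RR=S


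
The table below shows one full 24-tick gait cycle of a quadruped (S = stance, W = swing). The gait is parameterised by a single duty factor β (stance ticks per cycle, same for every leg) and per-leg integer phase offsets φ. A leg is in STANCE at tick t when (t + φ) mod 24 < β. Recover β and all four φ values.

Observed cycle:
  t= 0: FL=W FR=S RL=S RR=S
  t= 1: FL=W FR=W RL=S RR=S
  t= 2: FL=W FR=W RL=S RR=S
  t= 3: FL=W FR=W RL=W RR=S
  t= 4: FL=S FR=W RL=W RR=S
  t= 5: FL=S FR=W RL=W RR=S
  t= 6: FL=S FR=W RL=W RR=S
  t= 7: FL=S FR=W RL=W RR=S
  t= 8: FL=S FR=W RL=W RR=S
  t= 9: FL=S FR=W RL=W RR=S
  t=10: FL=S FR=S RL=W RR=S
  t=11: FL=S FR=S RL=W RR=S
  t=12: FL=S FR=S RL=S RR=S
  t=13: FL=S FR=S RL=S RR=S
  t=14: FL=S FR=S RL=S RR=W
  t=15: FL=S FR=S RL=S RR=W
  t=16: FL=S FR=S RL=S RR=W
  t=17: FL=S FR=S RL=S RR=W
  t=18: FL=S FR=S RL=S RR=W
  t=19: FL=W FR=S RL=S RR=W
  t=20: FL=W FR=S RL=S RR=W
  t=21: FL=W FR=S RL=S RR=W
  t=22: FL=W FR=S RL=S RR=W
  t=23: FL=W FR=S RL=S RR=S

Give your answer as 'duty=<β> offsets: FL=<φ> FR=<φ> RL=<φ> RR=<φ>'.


duty=15 offsets: FL=20 FR=14 RL=12 RR=1

duty β = stance ticks per leg = 15
FL: stance ticks = 15; W→S at t=4 → φ=20
FR: stance ticks = 15; W→S at t=10 → φ=14
RL: stance ticks = 15; W→S at t=12 → φ=12
RR: stance ticks = 15; W→S at t=23 → φ=1


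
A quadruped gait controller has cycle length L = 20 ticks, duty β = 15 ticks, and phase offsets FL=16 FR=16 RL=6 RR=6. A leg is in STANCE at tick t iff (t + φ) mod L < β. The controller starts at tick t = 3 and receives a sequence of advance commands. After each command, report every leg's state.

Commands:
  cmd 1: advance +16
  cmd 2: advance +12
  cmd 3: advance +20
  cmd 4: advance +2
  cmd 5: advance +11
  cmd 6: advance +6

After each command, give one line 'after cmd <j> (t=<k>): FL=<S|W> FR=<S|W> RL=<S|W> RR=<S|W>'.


start t=3: FL=W FR=W RL=S RR=S
cmd 1: advance +16 → t=19, phase=(15,15,5,5) → FL=W FR=W RL=S RR=S
cmd 2: advance +12 → t=31, phase=(7,7,17,17) → FL=S FR=S RL=W RR=W
cmd 3: advance +20 → t=51, phase=(7,7,17,17) → FL=S FR=S RL=W RR=W
cmd 4: advance +2 → t=53, phase=(9,9,19,19) → FL=S FR=S RL=W RR=W
cmd 5: advance +11 → t=64, phase=(0,0,10,10) → FL=S FR=S RL=S RR=S
cmd 6: advance +6 → t=70, phase=(6,6,16,16) → FL=S FR=S RL=W RR=W

after cmd 1 (t=19): FL=W FR=W RL=S RR=S
after cmd 2 (t=31): FL=S FR=S RL=W RR=W
after cmd 3 (t=51): FL=S FR=S RL=W RR=W
after cmd 4 (t=53): FL=S FR=S RL=W RR=W
after cmd 5 (t=64): FL=S FR=S RL=S RR=S
after cmd 6 (t=70): FL=S FR=S RL=W RR=W


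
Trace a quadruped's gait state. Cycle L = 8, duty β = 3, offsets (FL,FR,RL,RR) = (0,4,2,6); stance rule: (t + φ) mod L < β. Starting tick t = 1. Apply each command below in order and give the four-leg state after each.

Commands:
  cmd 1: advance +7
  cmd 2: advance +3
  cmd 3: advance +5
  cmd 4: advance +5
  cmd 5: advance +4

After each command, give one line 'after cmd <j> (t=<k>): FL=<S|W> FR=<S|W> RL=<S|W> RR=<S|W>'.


after cmd 1 (t=8): FL=S FR=W RL=S RR=W
after cmd 2 (t=11): FL=W FR=W RL=W RR=S
after cmd 3 (t=16): FL=S FR=W RL=S RR=W
after cmd 4 (t=21): FL=W FR=S RL=W RR=W
after cmd 5 (t=25): FL=S FR=W RL=W RR=W

start t=1: FL=S FR=W RL=W RR=W
cmd 1: advance +7 → t=8, phase=(0,4,2,6) → FL=S FR=W RL=S RR=W
cmd 2: advance +3 → t=11, phase=(3,7,5,1) → FL=W FR=W RL=W RR=S
cmd 3: advance +5 → t=16, phase=(0,4,2,6) → FL=S FR=W RL=S RR=W
cmd 4: advance +5 → t=21, phase=(5,1,7,3) → FL=W FR=S RL=W RR=W
cmd 5: advance +4 → t=25, phase=(1,5,3,7) → FL=S FR=W RL=W RR=W


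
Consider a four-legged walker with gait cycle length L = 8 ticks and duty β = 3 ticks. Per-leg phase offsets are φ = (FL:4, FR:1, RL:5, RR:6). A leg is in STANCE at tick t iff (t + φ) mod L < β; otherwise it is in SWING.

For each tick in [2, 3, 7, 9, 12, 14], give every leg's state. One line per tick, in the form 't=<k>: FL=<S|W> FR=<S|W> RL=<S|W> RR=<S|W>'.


t=2: FL=W FR=W RL=W RR=S
t=3: FL=W FR=W RL=S RR=S
t=7: FL=W FR=S RL=W RR=W
t=9: FL=W FR=S RL=W RR=W
t=12: FL=S FR=W RL=S RR=S
t=14: FL=S FR=W RL=W RR=W

t=2: phase=(6,3,7,0) vs β=3 → FL=W FR=W RL=W RR=S
t=3: phase=(7,4,0,1) vs β=3 → FL=W FR=W RL=S RR=S
t=7: phase=(3,0,4,5) vs β=3 → FL=W FR=S RL=W RR=W
t=9: phase=(5,2,6,7) vs β=3 → FL=W FR=S RL=W RR=W
t=12: phase=(0,5,1,2) vs β=3 → FL=S FR=W RL=S RR=S
t=14: phase=(2,7,3,4) vs β=3 → FL=S FR=W RL=W RR=W


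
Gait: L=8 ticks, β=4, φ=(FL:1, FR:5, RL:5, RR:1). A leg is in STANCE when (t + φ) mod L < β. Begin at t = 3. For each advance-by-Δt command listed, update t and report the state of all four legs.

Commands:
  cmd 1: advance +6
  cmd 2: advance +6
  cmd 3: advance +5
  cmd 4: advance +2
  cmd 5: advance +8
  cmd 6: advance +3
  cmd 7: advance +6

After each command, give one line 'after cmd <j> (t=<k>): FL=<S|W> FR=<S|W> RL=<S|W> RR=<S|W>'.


after cmd 1 (t=9): FL=S FR=W RL=W RR=S
after cmd 2 (t=15): FL=S FR=W RL=W RR=S
after cmd 3 (t=20): FL=W FR=S RL=S RR=W
after cmd 4 (t=22): FL=W FR=S RL=S RR=W
after cmd 5 (t=30): FL=W FR=S RL=S RR=W
after cmd 6 (t=33): FL=S FR=W RL=W RR=S
after cmd 7 (t=39): FL=S FR=W RL=W RR=S

start t=3: FL=W FR=S RL=S RR=W
cmd 1: advance +6 → t=9, phase=(2,6,6,2) → FL=S FR=W RL=W RR=S
cmd 2: advance +6 → t=15, phase=(0,4,4,0) → FL=S FR=W RL=W RR=S
cmd 3: advance +5 → t=20, phase=(5,1,1,5) → FL=W FR=S RL=S RR=W
cmd 4: advance +2 → t=22, phase=(7,3,3,7) → FL=W FR=S RL=S RR=W
cmd 5: advance +8 → t=30, phase=(7,3,3,7) → FL=W FR=S RL=S RR=W
cmd 6: advance +3 → t=33, phase=(2,6,6,2) → FL=S FR=W RL=W RR=S
cmd 7: advance +6 → t=39, phase=(0,4,4,0) → FL=S FR=W RL=W RR=S


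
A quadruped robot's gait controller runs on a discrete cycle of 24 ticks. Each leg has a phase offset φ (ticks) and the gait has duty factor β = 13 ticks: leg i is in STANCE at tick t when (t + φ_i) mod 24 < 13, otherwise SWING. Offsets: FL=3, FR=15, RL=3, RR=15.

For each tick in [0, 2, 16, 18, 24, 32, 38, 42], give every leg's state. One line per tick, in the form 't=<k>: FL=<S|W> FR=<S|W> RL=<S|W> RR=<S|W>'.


t=0: FL=S FR=W RL=S RR=W
t=2: FL=S FR=W RL=S RR=W
t=16: FL=W FR=S RL=W RR=S
t=18: FL=W FR=S RL=W RR=S
t=24: FL=S FR=W RL=S RR=W
t=32: FL=S FR=W RL=S RR=W
t=38: FL=W FR=S RL=W RR=S
t=42: FL=W FR=S RL=W RR=S

t=0: phase=(3,15,3,15) vs β=13 → FL=S FR=W RL=S RR=W
t=2: phase=(5,17,5,17) vs β=13 → FL=S FR=W RL=S RR=W
t=16: phase=(19,7,19,7) vs β=13 → FL=W FR=S RL=W RR=S
t=18: phase=(21,9,21,9) vs β=13 → FL=W FR=S RL=W RR=S
t=24: phase=(3,15,3,15) vs β=13 → FL=S FR=W RL=S RR=W
t=32: phase=(11,23,11,23) vs β=13 → FL=S FR=W RL=S RR=W
t=38: phase=(17,5,17,5) vs β=13 → FL=W FR=S RL=W RR=S
t=42: phase=(21,9,21,9) vs β=13 → FL=W FR=S RL=W RR=S


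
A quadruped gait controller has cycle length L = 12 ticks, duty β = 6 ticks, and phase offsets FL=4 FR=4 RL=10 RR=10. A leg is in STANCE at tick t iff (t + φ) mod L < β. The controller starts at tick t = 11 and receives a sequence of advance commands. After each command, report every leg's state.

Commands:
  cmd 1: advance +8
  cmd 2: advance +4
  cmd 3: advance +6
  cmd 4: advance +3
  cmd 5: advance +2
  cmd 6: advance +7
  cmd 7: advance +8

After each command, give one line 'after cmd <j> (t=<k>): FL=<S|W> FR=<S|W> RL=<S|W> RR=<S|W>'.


after cmd 1 (t=19): FL=W FR=W RL=S RR=S
after cmd 2 (t=23): FL=S FR=S RL=W RR=W
after cmd 3 (t=29): FL=W FR=W RL=S RR=S
after cmd 4 (t=32): FL=S FR=S RL=W RR=W
after cmd 5 (t=34): FL=S FR=S RL=W RR=W
after cmd 6 (t=41): FL=W FR=W RL=S RR=S
after cmd 7 (t=49): FL=S FR=S RL=W RR=W

start t=11: FL=S FR=S RL=W RR=W
cmd 1: advance +8 → t=19, phase=(11,11,5,5) → FL=W FR=W RL=S RR=S
cmd 2: advance +4 → t=23, phase=(3,3,9,9) → FL=S FR=S RL=W RR=W
cmd 3: advance +6 → t=29, phase=(9,9,3,3) → FL=W FR=W RL=S RR=S
cmd 4: advance +3 → t=32, phase=(0,0,6,6) → FL=S FR=S RL=W RR=W
cmd 5: advance +2 → t=34, phase=(2,2,8,8) → FL=S FR=S RL=W RR=W
cmd 6: advance +7 → t=41, phase=(9,9,3,3) → FL=W FR=W RL=S RR=S
cmd 7: advance +8 → t=49, phase=(5,5,11,11) → FL=S FR=S RL=W RR=W


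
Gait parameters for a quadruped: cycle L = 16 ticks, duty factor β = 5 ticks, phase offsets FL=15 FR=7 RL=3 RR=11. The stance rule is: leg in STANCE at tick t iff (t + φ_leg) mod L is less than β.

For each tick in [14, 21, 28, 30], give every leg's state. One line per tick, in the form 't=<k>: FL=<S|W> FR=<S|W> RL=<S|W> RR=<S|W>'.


t=14: phase=(13,5,1,9) vs β=5 → FL=W FR=W RL=S RR=W
t=21: phase=(4,12,8,0) vs β=5 → FL=S FR=W RL=W RR=S
t=28: phase=(11,3,15,7) vs β=5 → FL=W FR=S RL=W RR=W
t=30: phase=(13,5,1,9) vs β=5 → FL=W FR=W RL=S RR=W

t=14: FL=W FR=W RL=S RR=W
t=21: FL=S FR=W RL=W RR=S
t=28: FL=W FR=S RL=W RR=W
t=30: FL=W FR=W RL=S RR=W


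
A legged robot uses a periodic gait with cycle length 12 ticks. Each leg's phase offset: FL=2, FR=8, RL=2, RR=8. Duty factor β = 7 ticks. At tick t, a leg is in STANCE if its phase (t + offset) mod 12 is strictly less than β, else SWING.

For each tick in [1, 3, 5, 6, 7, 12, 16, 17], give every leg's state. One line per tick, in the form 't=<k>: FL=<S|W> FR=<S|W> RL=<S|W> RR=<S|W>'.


t=1: phase=(3,9,3,9) vs β=7 → FL=S FR=W RL=S RR=W
t=3: phase=(5,11,5,11) vs β=7 → FL=S FR=W RL=S RR=W
t=5: phase=(7,1,7,1) vs β=7 → FL=W FR=S RL=W RR=S
t=6: phase=(8,2,8,2) vs β=7 → FL=W FR=S RL=W RR=S
t=7: phase=(9,3,9,3) vs β=7 → FL=W FR=S RL=W RR=S
t=12: phase=(2,8,2,8) vs β=7 → FL=S FR=W RL=S RR=W
t=16: phase=(6,0,6,0) vs β=7 → FL=S FR=S RL=S RR=S
t=17: phase=(7,1,7,1) vs β=7 → FL=W FR=S RL=W RR=S

t=1: FL=S FR=W RL=S RR=W
t=3: FL=S FR=W RL=S RR=W
t=5: FL=W FR=S RL=W RR=S
t=6: FL=W FR=S RL=W RR=S
t=7: FL=W FR=S RL=W RR=S
t=12: FL=S FR=W RL=S RR=W
t=16: FL=S FR=S RL=S RR=S
t=17: FL=W FR=S RL=W RR=S


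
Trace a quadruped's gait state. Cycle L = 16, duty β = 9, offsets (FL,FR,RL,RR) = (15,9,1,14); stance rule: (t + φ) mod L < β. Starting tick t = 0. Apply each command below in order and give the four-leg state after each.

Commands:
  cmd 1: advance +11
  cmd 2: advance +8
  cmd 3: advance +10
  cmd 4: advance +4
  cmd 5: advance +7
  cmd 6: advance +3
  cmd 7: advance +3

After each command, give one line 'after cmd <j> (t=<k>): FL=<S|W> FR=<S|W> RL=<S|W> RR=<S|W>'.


after cmd 1 (t=11): FL=W FR=S RL=W RR=W
after cmd 2 (t=19): FL=S FR=W RL=S RR=S
after cmd 3 (t=29): FL=W FR=S RL=W RR=W
after cmd 4 (t=33): FL=S FR=W RL=S RR=W
after cmd 5 (t=40): FL=S FR=S RL=W RR=S
after cmd 6 (t=43): FL=W FR=S RL=W RR=W
after cmd 7 (t=46): FL=W FR=S RL=W RR=W

start t=0: FL=W FR=W RL=S RR=W
cmd 1: advance +11 → t=11, phase=(10,4,12,9) → FL=W FR=S RL=W RR=W
cmd 2: advance +8 → t=19, phase=(2,12,4,1) → FL=S FR=W RL=S RR=S
cmd 3: advance +10 → t=29, phase=(12,6,14,11) → FL=W FR=S RL=W RR=W
cmd 4: advance +4 → t=33, phase=(0,10,2,15) → FL=S FR=W RL=S RR=W
cmd 5: advance +7 → t=40, phase=(7,1,9,6) → FL=S FR=S RL=W RR=S
cmd 6: advance +3 → t=43, phase=(10,4,12,9) → FL=W FR=S RL=W RR=W
cmd 7: advance +3 → t=46, phase=(13,7,15,12) → FL=W FR=S RL=W RR=W


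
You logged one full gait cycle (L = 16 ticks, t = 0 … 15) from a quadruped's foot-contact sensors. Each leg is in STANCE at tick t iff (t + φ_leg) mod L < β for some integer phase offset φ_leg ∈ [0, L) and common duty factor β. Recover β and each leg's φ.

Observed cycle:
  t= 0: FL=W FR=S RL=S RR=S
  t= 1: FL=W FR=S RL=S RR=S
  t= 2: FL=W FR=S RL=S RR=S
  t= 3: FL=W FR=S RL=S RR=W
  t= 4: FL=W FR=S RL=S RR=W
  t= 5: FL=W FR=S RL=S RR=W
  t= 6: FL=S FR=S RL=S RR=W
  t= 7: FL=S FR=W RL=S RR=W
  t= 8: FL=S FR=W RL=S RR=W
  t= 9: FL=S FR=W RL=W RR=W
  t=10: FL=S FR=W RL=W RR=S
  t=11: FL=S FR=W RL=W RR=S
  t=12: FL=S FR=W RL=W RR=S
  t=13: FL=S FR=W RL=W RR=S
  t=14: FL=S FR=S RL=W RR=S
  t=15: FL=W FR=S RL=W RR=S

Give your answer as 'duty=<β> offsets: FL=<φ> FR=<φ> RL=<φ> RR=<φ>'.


duty β = stance ticks per leg = 9
FL: stance ticks = 9; W→S at t=6 → φ=10
FR: stance ticks = 9; W→S at t=14 → φ=2
RL: stance ticks = 9; W→S at t=0 → φ=0
RR: stance ticks = 9; W→S at t=10 → φ=6

duty=9 offsets: FL=10 FR=2 RL=0 RR=6


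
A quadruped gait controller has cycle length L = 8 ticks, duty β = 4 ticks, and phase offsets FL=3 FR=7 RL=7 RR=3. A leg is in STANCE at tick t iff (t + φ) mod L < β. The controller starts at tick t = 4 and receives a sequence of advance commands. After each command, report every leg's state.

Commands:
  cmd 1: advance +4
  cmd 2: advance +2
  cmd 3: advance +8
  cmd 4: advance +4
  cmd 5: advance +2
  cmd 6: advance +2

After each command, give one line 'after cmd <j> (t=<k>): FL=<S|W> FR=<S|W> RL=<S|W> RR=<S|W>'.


start t=4: FL=W FR=S RL=S RR=W
cmd 1: advance +4 → t=8, phase=(3,7,7,3) → FL=S FR=W RL=W RR=S
cmd 2: advance +2 → t=10, phase=(5,1,1,5) → FL=W FR=S RL=S RR=W
cmd 3: advance +8 → t=18, phase=(5,1,1,5) → FL=W FR=S RL=S RR=W
cmd 4: advance +4 → t=22, phase=(1,5,5,1) → FL=S FR=W RL=W RR=S
cmd 5: advance +2 → t=24, phase=(3,7,7,3) → FL=S FR=W RL=W RR=S
cmd 6: advance +2 → t=26, phase=(5,1,1,5) → FL=W FR=S RL=S RR=W

after cmd 1 (t=8): FL=S FR=W RL=W RR=S
after cmd 2 (t=10): FL=W FR=S RL=S RR=W
after cmd 3 (t=18): FL=W FR=S RL=S RR=W
after cmd 4 (t=22): FL=S FR=W RL=W RR=S
after cmd 5 (t=24): FL=S FR=W RL=W RR=S
after cmd 6 (t=26): FL=W FR=S RL=S RR=W
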